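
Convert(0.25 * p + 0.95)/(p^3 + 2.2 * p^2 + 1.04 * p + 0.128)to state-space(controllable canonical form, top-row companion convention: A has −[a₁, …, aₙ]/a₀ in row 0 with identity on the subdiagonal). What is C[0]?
Reachable canonical form: C = numerator coefficients (right-aligned, zero-padded to length n).
num = 0.25*p + 0.95, C = [[0, 0.25, 0.95]].
C[0] = 0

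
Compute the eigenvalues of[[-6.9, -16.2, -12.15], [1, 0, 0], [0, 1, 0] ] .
Eigenvalues solve det(λI - A) = 0.
Characteristic polynomial: λ^3 + 6.9*λ^2 + 16.2*λ + 12.15 = 0.
Factor: (λ + 1.5)(λ^2 + 5.4*λ + 8.1) = 0.
Roots: -1.5, -2.7 + 0.9j, -2.7 - 0.9j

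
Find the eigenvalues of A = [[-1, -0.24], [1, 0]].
Eigenvalues solve det(λI - A) = 0.
Characteristic polynomial: λ^2 + λ + 0.24 = 0.
Factor: (λ + 0.6)(λ + 0.4) = 0.
Roots: -0.4, -0.6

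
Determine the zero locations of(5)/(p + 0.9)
Numerator is a nonzero constant (5) → Zeros: none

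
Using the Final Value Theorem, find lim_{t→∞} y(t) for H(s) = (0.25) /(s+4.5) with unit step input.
FVT: lim_{t→∞} y(t) = lim_{s→0} s*Y(s) where Y(s) = H(s)/s.
= lim_{s→0} H(s) = H(0) = num(0)/den(0) = 0.25/4.5 = 0.05556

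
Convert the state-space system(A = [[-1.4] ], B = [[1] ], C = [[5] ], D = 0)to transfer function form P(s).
P(s) = C(sI - A)⁻¹B + D.
Characteristic polynomial det(sI - A) = s + 1.4.
Numerator from C·adj(sI-A)·B + D·det(sI-A) = 5.
P(s) = (5)/(s + 1.4)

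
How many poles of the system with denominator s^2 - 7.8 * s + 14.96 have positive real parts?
s^2 - 7.8*s + 14.96 = (s - 4.4)(s - 3.4). Poles: 3.4, 4.4. RHP poles (Re>0): 2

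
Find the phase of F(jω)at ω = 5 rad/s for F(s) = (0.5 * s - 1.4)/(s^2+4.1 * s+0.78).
Substitute s = j*5: F(j5) = 0.0845779 - 0.031633j.
∠F(j5) = atan2(Im, Re) = atan2(-0.031633, 0.0845779) = -20.51°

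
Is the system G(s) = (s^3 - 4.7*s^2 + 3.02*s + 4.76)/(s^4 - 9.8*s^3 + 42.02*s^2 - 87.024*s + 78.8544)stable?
Denominator: s^4 - 9.8*s^3 + 42.02*s^2 - 87.024*s + 78.8544 = (s^2 - 4.2*s + 6.66)(s^2 - 5.6*s + 11.84). Poles: 2.1 + 1.5j, 2.1 - 1.5j, 2.8 + 2j, 2.8 - 2j. All Re(p)<0: No (unstable)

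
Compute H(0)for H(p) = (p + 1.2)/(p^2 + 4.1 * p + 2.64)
DC gain = H(0) = num(0)/den(0) = 1.2/2.64 = 0.4545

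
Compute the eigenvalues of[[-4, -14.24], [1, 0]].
Eigenvalues solve det(λI - A) = 0.
Characteristic polynomial: λ^2 + 4*λ + 14.24 = 0.
Roots: -2 + 3.2j, -2 - 3.2j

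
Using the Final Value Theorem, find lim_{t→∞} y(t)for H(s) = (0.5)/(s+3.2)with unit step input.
FVT: lim_{t→∞} y(t) = lim_{s→0} s*Y(s) where Y(s) = H(s)/s.
= lim_{s→0} H(s) = H(0) = num(0)/den(0) = 0.5/3.2 = 0.1562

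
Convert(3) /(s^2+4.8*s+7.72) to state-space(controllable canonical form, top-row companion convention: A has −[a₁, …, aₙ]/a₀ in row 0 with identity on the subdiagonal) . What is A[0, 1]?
Reachable canonical form for den = s^2 + 4.8*s + 7.72: top row of A = -[a₁,a₂,...,aₙ]/a₀, ones on the subdiagonal, zeros elsewhere.
A = [[-4.8, -7.72], [1, 0]].
A[0,1] = -7.72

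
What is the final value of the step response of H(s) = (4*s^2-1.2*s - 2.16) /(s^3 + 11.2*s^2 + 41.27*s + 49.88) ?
FVT: lim_{t→∞} y(t) = lim_{s→0} s*Y(s) where Y(s) = H(s)/s.
= lim_{s→0} H(s) = H(0) = num(0)/den(0) = -2.16/49.88 = -0.0433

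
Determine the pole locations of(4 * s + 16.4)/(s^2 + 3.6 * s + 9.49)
Set denominator = 0: s^2 + 3.6*s + 9.49 = 0 → Poles: -1.8 + 2.5j, -1.8 - 2.5j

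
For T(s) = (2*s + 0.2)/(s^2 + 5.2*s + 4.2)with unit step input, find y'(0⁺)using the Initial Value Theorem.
IVT: y'(0⁺) = lim_{s→∞} s²·Y(s) = lim_{s→∞} s·T(s).
deg(num) = 1, deg(den) = 2, relative degree = 1, so s·T(s) → (leading num)/(leading den) = 2/1 = 2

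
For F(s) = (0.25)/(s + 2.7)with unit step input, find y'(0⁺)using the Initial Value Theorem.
IVT: y'(0⁺) = lim_{s→∞} s²·Y(s) = lim_{s→∞} s·F(s).
deg(num) = 0, deg(den) = 1, relative degree = 1, so s·F(s) → (leading num)/(leading den) = 0.25/1 = 0.25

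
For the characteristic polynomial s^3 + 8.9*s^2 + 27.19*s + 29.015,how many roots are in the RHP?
s^3 + 8.9*s^2 + 27.19*s + 29.015 = (s + 3.5)(s^2 + 5.4*s + 8.29). Poles: -2.7 + 1j, -2.7 - 1j, -3.5. RHP poles (Re>0): 0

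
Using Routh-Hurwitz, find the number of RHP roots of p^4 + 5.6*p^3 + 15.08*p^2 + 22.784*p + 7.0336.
Routh array:
p^4: [1, 15.08, 7.0336]; p^3: [5.6, 22.784]; p^2: [11.0114, 7.0336]; p^1: [19.207]; p^0: [7.0336]
First column: [1, 5.6, 11.0114, 19.207, 7.0336]. Sign changes = RHP roots = 0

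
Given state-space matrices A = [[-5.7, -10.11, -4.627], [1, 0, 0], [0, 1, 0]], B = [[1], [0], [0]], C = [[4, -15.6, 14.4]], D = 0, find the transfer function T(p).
T(p) = C(pI - A)⁻¹B + D.
Characteristic polynomial det(pI - A) = p^3 + 5.7*p^2 + 10.11*p + 4.627.
Numerator from C·adj(pI-A)·B + D·det(pI-A) = 4*p^2 - 15.6*p + 14.4.
T(p) = (4*p^2 - 15.6*p + 14.4)/(p^3 + 5.7*p^2 + 10.11*p + 4.627)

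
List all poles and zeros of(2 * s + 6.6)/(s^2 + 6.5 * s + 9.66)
Set denominator = 0: s^2 + 6.5*s + 9.66 = (s + 4.2)(s + 2.3) = 0 → Poles: -2.3, -4.2
Set numerator = 0: 2*s + 6.6 = 0 → Zeros: -3.3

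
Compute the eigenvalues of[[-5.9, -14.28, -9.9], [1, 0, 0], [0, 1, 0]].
Eigenvalues solve det(λI - A) = 0.
Characteristic polynomial: λ^3 + 5.9*λ^2 + 14.28*λ + 9.9 = 0.
Factor: (λ + 1.1)(λ^2 + 4.8*λ + 9) = 0.
Roots: -1.1, -2.4 + 1.8j, -2.4 - 1.8j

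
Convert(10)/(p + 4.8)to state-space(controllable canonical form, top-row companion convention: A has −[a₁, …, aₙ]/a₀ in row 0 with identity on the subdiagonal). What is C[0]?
Reachable canonical form: C = numerator coefficients (right-aligned, zero-padded to length n).
num = 10, C = [[10]].
C[0] = 10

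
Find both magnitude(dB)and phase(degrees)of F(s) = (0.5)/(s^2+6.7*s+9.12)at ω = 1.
Substitute s = j*1: F(j1) = 0.0366345 - 0.030228j.
|F| = 20*log₁₀(sqrt(Re²+Im²)) = -26.47 dB.
∠F = atan2(Im, Re) = -39.53°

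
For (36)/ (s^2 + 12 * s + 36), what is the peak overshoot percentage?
Standard form: ωn²/(s²+2ζωn·s+ωn²) → ωn = 6, ζ = 1.
ζ ≥ 1, so the response is non-oscillatory: peak overshoot = 0%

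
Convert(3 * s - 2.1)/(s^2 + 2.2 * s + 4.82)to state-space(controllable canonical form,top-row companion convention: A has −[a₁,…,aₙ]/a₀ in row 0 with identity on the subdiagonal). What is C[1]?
Reachable canonical form: C = numerator coefficients (right-aligned, zero-padded to length n).
num = 3*s - 2.1, C = [[3, -2.1]].
C[1] = -2.1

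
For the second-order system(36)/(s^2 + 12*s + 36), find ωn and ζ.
Standard form: ωn²/(s²+2ζωn·s+ωn²).
const=36=ωn² → ωn=6, s coeff=12=2ζωn → ζ=1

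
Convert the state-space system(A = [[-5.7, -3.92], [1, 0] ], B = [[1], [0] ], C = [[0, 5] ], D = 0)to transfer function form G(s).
G(s) = C(sI - A)⁻¹B + D.
Characteristic polynomial det(sI - A) = s^2 + 5.7*s + 3.92.
Numerator from C·adj(sI-A)·B + D·det(sI-A) = 5.
G(s) = (5)/(s^2 + 5.7*s + 3.92)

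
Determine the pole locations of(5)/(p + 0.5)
Set denominator = 0: p + 0.5 = 0 → Poles: -0.5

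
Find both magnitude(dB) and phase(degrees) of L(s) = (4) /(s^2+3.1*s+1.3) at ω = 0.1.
Substitute s = j*0.1: L(j0.1) = 2.93149 - 0.704465j.
|L| = 20*log₁₀(sqrt(Re²+Im²)) = 9.59 dB.
∠L = atan2(Im, Re) = -13.51°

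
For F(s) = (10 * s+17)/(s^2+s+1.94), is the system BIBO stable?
Denominator: s^2 + s + 1.94. Poles: -0.5 + 1.3j, -0.5 - 1.3j. All Re(p)<0: Yes (stable)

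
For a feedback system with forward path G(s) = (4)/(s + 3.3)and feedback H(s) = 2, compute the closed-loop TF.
Closed-loop T = G/(1+GH).
Numerator: G_num * H_den = 4.
Denominator: G_den * H_den + G_num * H_num = (s + 3.3) + (8) = s + 11.3.
T(s) = (4)/(s + 11.3)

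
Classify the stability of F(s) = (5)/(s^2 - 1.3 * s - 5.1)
Denominator: s^2 - 1.3*s - 5.1 = (s - 3)(s + 1.7). Poles: -1.7, 3. Unstable (1 pole(s) in RHP)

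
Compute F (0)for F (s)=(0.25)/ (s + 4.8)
DC gain = F(0) = num(0)/den(0) = 0.25/4.8 = 0.05208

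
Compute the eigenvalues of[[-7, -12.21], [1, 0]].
Eigenvalues solve det(λI - A) = 0.
Characteristic polynomial: λ^2 + 7*λ + 12.21 = 0.
Factor: (λ + 3.3)(λ + 3.7) = 0.
Roots: -3.3, -3.7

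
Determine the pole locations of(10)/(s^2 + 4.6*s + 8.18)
Set denominator = 0: s^2 + 4.6*s + 8.18 = 0 → Poles: -2.3 + 1.7j, -2.3 - 1.7j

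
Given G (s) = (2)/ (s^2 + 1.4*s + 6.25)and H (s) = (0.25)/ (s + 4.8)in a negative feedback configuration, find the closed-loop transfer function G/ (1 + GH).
Closed-loop T = G/(1+GH).
Numerator: G_num * H_den = 2*s + 9.6.
Denominator: G_den * H_den + G_num * H_num = (s^3 + 6.2*s^2 + 12.97*s + 30) + (0.5) = s^3 + 6.2*s^2 + 12.97*s + 30.5.
T(s) = (2*s + 9.6)/(s^3 + 6.2*s^2 + 12.97*s + 30.5)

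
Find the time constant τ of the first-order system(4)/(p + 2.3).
First-order system: τ = -1/pole. Pole = -2.3. τ = -1/(-2.3) = 0.4348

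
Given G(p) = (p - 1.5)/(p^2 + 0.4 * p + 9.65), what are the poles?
Set denominator = 0: p^2 + 0.4*p + 9.65 = 0 → Poles: -0.2 + 3.1j, -0.2 - 3.1j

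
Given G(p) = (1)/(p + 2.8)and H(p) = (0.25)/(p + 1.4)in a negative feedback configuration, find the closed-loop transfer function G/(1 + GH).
Closed-loop T = G/(1+GH).
Numerator: G_num * H_den = p + 1.4.
Denominator: G_den * H_den + G_num * H_num = (p^2 + 4.2*p + 3.92) + (0.25) = p^2 + 4.2*p + 4.17.
T(p) = (p + 1.4)/(p^2 + 4.2*p + 4.17)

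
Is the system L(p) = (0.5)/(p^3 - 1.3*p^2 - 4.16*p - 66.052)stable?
Denominator: p^3 - 1.3*p^2 - 4.16*p - 66.052 = (p - 4.9)(p^2 + 3.6*p + 13.48). Poles: -1.8 + 3.2j, -1.8 - 3.2j, 4.9. All Re(p)<0: No (unstable)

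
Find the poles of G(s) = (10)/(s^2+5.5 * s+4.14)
Set denominator = 0: s^2 + 5.5*s + 4.14 = (s + 4.6)(s + 0.9) = 0 → Poles: -0.9, -4.6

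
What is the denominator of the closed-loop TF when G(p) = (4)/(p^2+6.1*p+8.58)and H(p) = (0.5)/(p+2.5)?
Characteristic poly = G_den * H_den + G_num * H_num = (p^3 + 8.6*p^2 + 23.83*p + 21.45) + (2) = p^3 + 8.6*p^2 + 23.83*p + 23.45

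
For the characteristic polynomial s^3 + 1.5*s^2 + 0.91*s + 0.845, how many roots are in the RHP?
s^3 + 1.5*s^2 + 0.91*s + 0.845 = (s + 1.3)(s^2 + 0.2*s + 0.65). Poles: -0.1 + 0.8j, -0.1 - 0.8j, -1.3. RHP poles (Re>0): 0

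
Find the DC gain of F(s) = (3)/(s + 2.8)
DC gain = F(0) = num(0)/den(0) = 3/2.8 = 1.071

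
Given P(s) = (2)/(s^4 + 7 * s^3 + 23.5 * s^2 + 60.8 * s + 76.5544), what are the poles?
Set denominator = 0: s^4 + 7*s^3 + 23.5*s^2 + 60.8*s + 76.5544 = (s + 2.6)(s + 3.4)(s^2 + s + 8.66) = 0 → Poles: -0.5 + 2.9j, -0.5 - 2.9j, -2.6, -3.4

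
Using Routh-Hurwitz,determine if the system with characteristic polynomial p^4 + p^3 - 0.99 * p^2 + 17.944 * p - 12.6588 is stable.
Routh array:
p^4: [1, -0.99, -12.6588]; p^3: [1, 17.944]; p^2: [-18.934, -12.6588]; p^1: [17.2754]; p^0: [-12.6588]
First column: [1, 1, -18.934, 17.2754, -12.6588]. Sign changes = 3.
No, unstable (3 RHP root(s))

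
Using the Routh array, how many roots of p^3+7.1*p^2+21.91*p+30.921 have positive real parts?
Routh array:
p^3: [1, 21.91]; p^2: [7.1, 30.921]; p^1: [17.5549]; p^0: [30.921]
First column: [1, 7.1, 17.5549, 30.921]. Sign changes = RHP roots = 0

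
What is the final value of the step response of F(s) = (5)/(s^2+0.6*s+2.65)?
FVT: lim_{t→∞} y(t) = lim_{s→0} s*Y(s) where Y(s) = F(s)/s.
= lim_{s→0} F(s) = F(0) = num(0)/den(0) = 5/2.65 = 1.887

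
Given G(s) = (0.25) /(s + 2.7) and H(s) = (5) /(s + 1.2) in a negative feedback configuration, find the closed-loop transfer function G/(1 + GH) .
Closed-loop T = G/(1+GH).
Numerator: G_num * H_den = 0.25*s + 0.3.
Denominator: G_den * H_den + G_num * H_num = (s^2 + 3.9*s + 3.24) + (1.25) = s^2 + 3.9*s + 4.49.
T(s) = (0.25*s + 0.3)/(s^2 + 3.9*s + 4.49)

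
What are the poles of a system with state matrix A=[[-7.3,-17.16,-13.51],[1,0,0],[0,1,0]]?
Eigenvalues solve det(λI - A) = 0.
Characteristic polynomial: λ^3 + 7.3*λ^2 + 17.16*λ + 13.51 = 0.
Factor: (λ + 3.5)(λ^2 + 3.8*λ + 3.86) = 0.
Roots: -1.9 + 0.5j, -1.9 - 0.5j, -3.5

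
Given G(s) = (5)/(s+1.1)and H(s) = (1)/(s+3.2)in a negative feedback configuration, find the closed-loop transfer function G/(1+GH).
Closed-loop T = G/(1+GH).
Numerator: G_num * H_den = 5*s + 16.
Denominator: G_den * H_den + G_num * H_num = (s^2 + 4.3*s + 3.52) + (5) = s^2 + 4.3*s + 8.52.
T(s) = (5*s + 16)/(s^2 + 4.3*s + 8.52)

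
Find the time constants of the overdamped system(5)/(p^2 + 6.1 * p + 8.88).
Overdamped: real poles at -2.4, -3.7. τ = -1/pole → τ₁ = 0.4167, τ₂ = 0.2703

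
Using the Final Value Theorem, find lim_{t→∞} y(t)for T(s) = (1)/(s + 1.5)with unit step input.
FVT: lim_{t→∞} y(t) = lim_{s→0} s*Y(s) where Y(s) = T(s)/s.
= lim_{s→0} T(s) = T(0) = num(0)/den(0) = 1/1.5 = 0.6667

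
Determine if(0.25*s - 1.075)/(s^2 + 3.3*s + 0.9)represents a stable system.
Denominator: s^2 + 3.3*s + 0.9 = (s + 3)(s + 0.3). Poles: -0.3, -3. All Re(p)<0: Yes (stable)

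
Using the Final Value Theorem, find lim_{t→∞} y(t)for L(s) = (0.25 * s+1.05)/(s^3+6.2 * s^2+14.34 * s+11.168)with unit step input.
FVT: lim_{t→∞} y(t) = lim_{s→0} s*Y(s) where Y(s) = L(s)/s.
= lim_{s→0} L(s) = L(0) = num(0)/den(0) = 1.05/11.168 = 0.09402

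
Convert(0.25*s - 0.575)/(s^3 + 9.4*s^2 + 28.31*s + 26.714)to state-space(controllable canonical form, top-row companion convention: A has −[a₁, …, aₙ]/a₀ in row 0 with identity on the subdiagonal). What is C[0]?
Reachable canonical form: C = numerator coefficients (right-aligned, zero-padded to length n).
num = 0.25*s - 0.575, C = [[0, 0.25, -0.575]].
C[0] = 0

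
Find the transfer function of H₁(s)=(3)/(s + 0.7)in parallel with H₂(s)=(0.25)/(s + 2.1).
Parallel: H = H₁ + H₂ = (n₁·d₂ + n₂·d₁)/(d₁·d₂).
n₁·d₂ = 3*s + 6.3. n₂·d₁ = 0.25*s + 0.175. Sum = 3.25*s + 6.475. d₁·d₂ = s^2 + 2.8*s + 1.47.
H(s) = (3.25*s + 6.475)/(s^2 + 2.8*s + 1.47)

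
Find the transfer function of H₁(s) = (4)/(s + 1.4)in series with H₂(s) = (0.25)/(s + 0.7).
Series: H = H₁ · H₂ = (n₁·n₂)/(d₁·d₂).
Num: n₁·n₂ = 1. Den: d₁·d₂ = s^2 + 2.1*s + 0.98.
H(s) = (1)/(s^2 + 2.1*s + 0.98)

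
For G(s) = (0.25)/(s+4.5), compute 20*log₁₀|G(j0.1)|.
Substitute s = j*0.1: G(j0.1) = 0.0555281 - 0.00123396j.
|G(j0.1)| = sqrt(Re² + Im²) = 0.05554.
20*log₁₀(0.05554) = -25.11 dB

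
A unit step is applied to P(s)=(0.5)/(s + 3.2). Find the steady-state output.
FVT: lim_{t→∞} y(t) = lim_{s→0} s*Y(s) where Y(s) = P(s)/s.
= lim_{s→0} P(s) = P(0) = num(0)/den(0) = 0.5/3.2 = 0.1562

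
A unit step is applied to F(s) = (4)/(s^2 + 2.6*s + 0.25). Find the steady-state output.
FVT: lim_{t→∞} y(t) = lim_{s→0} s*Y(s) where Y(s) = F(s)/s.
= lim_{s→0} F(s) = F(0) = num(0)/den(0) = 4/0.25 = 16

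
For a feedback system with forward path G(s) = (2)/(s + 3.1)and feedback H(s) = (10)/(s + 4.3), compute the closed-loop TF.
Closed-loop T = G/(1+GH).
Numerator: G_num * H_den = 2*s + 8.6.
Denominator: G_den * H_den + G_num * H_num = (s^2 + 7.4*s + 13.33) + (20) = s^2 + 7.4*s + 33.33.
T(s) = (2*s + 8.6)/(s^2 + 7.4*s + 33.33)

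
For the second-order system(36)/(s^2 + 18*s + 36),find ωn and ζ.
Standard form: ωn²/(s²+2ζωn·s+ωn²).
const=36=ωn² → ωn=6, s coeff=18=2ζωn → ζ=1.5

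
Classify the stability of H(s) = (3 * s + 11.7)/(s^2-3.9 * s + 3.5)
Denominator: s^2 - 3.9*s + 3.5 = (s - 2.5)(s - 1.4). Poles: 1.4, 2.5. Unstable (2 pole(s) in RHP)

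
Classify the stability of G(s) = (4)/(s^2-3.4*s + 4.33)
Denominator: s^2 - 3.4*s + 4.33. Poles: 1.7 + 1.2j, 1.7 - 1.2j. Unstable (2 pole(s) in RHP)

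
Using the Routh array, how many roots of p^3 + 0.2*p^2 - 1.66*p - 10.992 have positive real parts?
Routh array:
p^3: [1, -1.66]; p^2: [0.2, -10.992]; p^1: [53.3]; p^0: [-10.992]
First column: [1, 0.2, 53.3, -10.992]. Sign changes = RHP roots = 1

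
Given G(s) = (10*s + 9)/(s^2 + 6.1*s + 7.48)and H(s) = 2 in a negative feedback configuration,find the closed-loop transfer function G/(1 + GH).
Closed-loop T = G/(1+GH).
Numerator: G_num * H_den = 10*s + 9.
Denominator: G_den * H_den + G_num * H_num = (s^2 + 6.1*s + 7.48) + (20*s + 18) = s^2 + 26.1*s + 25.48.
T(s) = (10*s + 9)/(s^2 + 26.1*s + 25.48)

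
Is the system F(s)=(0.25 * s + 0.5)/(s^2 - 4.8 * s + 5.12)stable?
Denominator: s^2 - 4.8*s + 5.12 = (s - 1.6)(s - 3.2). Poles: 1.6, 3.2. All Re(p)<0: No (unstable)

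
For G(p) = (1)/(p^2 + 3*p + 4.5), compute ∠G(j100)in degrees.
Substitute p = j*100: G(j100) = -9.9955e-05 - 3e-06j.
∠G(j100) = atan2(Im, Re) = atan2(-3e-06, -9.9955e-05) = -178.28°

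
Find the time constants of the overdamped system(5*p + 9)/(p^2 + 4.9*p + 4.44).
Overdamped: real poles at -1.2, -3.7. τ = -1/pole → τ₁ = 0.8333, τ₂ = 0.2703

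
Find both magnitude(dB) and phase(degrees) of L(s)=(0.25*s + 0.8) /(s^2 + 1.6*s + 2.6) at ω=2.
Substitute s = j*2: L(j2) = 0.0393443 - 0.267213j.
|L| = 20*log₁₀(sqrt(Re²+Im²)) = -11.37 dB.
∠L = atan2(Im, Re) = -81.62°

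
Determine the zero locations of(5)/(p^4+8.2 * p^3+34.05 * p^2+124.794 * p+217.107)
Numerator is a nonzero constant (5) → Zeros: none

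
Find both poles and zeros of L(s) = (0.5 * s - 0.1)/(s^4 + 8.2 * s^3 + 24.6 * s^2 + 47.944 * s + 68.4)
Set denominator = 0: s^4 + 8.2*s^3 + 24.6*s^2 + 47.944*s + 68.4 = (s + 3.8)(s + 3.6)(s^2 + 0.8*s + 5) = 0 → Poles: -0.4 + 2.2j, -0.4 - 2.2j, -3.6, -3.8
Set numerator = 0: 0.5*s - 0.1 = 0 → Zeros: 0.2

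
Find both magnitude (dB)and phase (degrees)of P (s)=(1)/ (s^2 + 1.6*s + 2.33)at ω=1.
Substitute s = j*1: P(j1) = 0.307237 - 0.369609j.
|P| = 20*log₁₀(sqrt(Re²+Im²)) = -6.36 dB.
∠P = atan2(Im, Re) = -50.26°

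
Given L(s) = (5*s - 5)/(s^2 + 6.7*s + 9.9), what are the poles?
Set denominator = 0: s^2 + 6.7*s + 9.9 = (s + 2.2)(s + 4.5) = 0 → Poles: -2.2, -4.5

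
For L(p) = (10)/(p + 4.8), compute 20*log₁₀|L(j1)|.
Substitute p = j*1: L(j1) = 1.99667 - 0.415973j.
|L(j1)| = sqrt(Re² + Im²) = 2.04.
20*log₁₀(2.04) = 6.19 dB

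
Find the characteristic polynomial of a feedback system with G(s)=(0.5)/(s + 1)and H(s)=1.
Characteristic poly = G_den * H_den + G_num * H_num = (s + 1) + (0.5) = s + 1.5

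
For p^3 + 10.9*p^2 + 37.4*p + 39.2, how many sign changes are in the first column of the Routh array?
Routh array:
p^3: [1, 37.4]; p^2: [10.9, 39.2]; p^1: [33.8037]; p^0: [39.2]
First column: [1, 10.9, 33.8037, 39.2]. Sign changes = 0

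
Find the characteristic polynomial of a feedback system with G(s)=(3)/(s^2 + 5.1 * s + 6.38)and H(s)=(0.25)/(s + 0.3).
Characteristic poly = G_den * H_den + G_num * H_num = (s^3 + 5.4*s^2 + 7.91*s + 1.914) + (0.75) = s^3 + 5.4*s^2 + 7.91*s + 2.664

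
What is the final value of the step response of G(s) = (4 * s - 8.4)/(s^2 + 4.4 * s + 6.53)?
FVT: lim_{t→∞} y(t) = lim_{s→0} s*Y(s) where Y(s) = G(s)/s.
= lim_{s→0} G(s) = G(0) = num(0)/den(0) = -8.4/6.53 = -1.286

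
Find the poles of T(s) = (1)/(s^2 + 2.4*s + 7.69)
Set denominator = 0: s^2 + 2.4*s + 7.69 = 0 → Poles: -1.2 + 2.5j, -1.2 - 2.5j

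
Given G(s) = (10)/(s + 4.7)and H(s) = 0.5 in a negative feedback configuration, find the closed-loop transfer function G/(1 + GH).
Closed-loop T = G/(1+GH).
Numerator: G_num * H_den = 10.
Denominator: G_den * H_den + G_num * H_num = (s + 4.7) + (5) = s + 9.7.
T(s) = (10)/(s + 9.7)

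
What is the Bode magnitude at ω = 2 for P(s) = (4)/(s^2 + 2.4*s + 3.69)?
Substitute s = j*2: P(j2) = -0.0535959 - 0.829872j.
|P(j2)| = sqrt(Re² + Im²) = 0.8316.
20*log₁₀(0.8316) = -1.60 dB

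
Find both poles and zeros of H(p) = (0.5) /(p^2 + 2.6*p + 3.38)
Set denominator = 0: p^2 + 2.6*p + 3.38 = 0 → Poles: -1.3 + 1.3j, -1.3 - 1.3j
Numerator is a nonzero constant (0.5) → Zeros: none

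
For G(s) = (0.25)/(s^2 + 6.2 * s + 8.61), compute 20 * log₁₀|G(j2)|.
Substitute s = j*2: G(j2) = 0.00658526 - 0.0177131j.
|G(j2)| = sqrt(Re² + Im²) = 0.0189.
20*log₁₀(0.0189) = -34.47 dB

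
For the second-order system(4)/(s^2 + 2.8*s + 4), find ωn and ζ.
Standard form: ωn²/(s²+2ζωn·s+ωn²).
const=4=ωn² → ωn=2, s coeff=2.8=2ζωn → ζ=0.7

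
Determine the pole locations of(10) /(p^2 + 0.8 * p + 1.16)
Set denominator = 0: p^2 + 0.8*p + 1.16 = 0 → Poles: -0.4 + 1j, -0.4 - 1j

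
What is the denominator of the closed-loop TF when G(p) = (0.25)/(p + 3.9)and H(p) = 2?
Characteristic poly = G_den * H_den + G_num * H_num = (p + 3.9) + (0.5) = p + 4.4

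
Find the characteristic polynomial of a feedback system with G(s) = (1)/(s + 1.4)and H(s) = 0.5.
Characteristic poly = G_den * H_den + G_num * H_num = (s + 1.4) + (0.5) = s + 1.9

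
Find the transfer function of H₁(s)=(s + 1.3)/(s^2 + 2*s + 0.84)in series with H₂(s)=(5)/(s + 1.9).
Series: H = H₁ · H₂ = (n₁·n₂)/(d₁·d₂).
Num: n₁·n₂ = 5*s + 6.5. Den: d₁·d₂ = s^3 + 3.9*s^2 + 4.64*s + 1.596.
H(s) = (5*s + 6.5)/(s^3 + 3.9*s^2 + 4.64*s + 1.596)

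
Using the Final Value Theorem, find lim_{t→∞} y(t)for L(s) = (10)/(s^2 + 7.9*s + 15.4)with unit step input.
FVT: lim_{t→∞} y(t) = lim_{s→0} s*Y(s) where Y(s) = L(s)/s.
= lim_{s→0} L(s) = L(0) = num(0)/den(0) = 10/15.4 = 0.6494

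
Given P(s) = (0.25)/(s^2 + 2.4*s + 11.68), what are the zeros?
Numerator is a nonzero constant (0.25) → Zeros: none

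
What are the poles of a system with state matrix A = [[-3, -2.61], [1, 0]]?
Eigenvalues solve det(λI - A) = 0.
Characteristic polynomial: λ^2 + 3*λ + 2.61 = 0.
Roots: -1.5 + 0.6j, -1.5 - 0.6j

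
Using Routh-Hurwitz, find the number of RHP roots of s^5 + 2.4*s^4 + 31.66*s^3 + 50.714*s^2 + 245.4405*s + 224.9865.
Routh array:
s^5: [1, 31.66, 245.4405]; s^4: [2.4, 50.714, 224.9865]; s^3: [10.5292, 151.696]; s^2: [16.1366, 224.9865]; s^1: [4.89238]; s^0: [224.9865]
First column: [1, 2.4, 10.5292, 16.1366, 4.89238, 224.9865]. Sign changes = RHP roots = 0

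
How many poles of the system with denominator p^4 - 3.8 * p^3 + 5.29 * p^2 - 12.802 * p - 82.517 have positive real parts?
p^4 - 3.8*p^3 + 5.29*p^2 - 12.802*p - 82.517 = (p - 4.3)(p + 1.9)(p^2 - 1.4*p + 10.1). Poles: -1.9, 0.7 + 3.1j, 0.7 - 3.1j, 4.3. RHP poles (Re>0): 3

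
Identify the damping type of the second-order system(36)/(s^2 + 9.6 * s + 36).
Standard form: ωn²/(s²+2ζωn·s+ωn²) gives ωn=6, ζ=0.8.
Underdamped (ζ = 0.8 < 1)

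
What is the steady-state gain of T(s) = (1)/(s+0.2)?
DC gain = T(0) = num(0)/den(0) = 1/0.2 = 5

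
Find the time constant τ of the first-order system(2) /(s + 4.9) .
First-order system: τ = -1/pole. Pole = -4.9. τ = -1/(-4.9) = 0.2041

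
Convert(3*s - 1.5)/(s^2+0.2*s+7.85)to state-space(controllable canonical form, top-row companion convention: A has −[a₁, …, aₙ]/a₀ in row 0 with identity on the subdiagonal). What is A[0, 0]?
Reachable canonical form for den = s^2 + 0.2*s + 7.85: top row of A = -[a₁,a₂,...,aₙ]/a₀, ones on the subdiagonal, zeros elsewhere.
A = [[-0.2, -7.85], [1, 0]].
A[0,0] = -0.2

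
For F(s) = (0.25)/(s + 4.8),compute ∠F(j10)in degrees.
Substitute s = j*10: F(j10) = 0.00975293 - 0.0203186j.
∠F(j10) = atan2(Im, Re) = atan2(-0.0203186, 0.00975293) = -64.36°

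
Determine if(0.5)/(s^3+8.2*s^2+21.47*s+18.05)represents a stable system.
Denominator: s^3 + 8.2*s^2 + 21.47*s + 18.05 = (s + 3.8)(s + 1.9)(s + 2.5). Poles: -1.9, -2.5, -3.8. All Re(p)<0: Yes (stable)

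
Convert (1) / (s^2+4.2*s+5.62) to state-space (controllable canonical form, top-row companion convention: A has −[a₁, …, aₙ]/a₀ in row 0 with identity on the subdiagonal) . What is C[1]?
Reachable canonical form: C = numerator coefficients (right-aligned, zero-padded to length n).
num = 1, C = [[0, 1]].
C[1] = 1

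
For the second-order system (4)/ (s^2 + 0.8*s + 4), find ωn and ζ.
Standard form: ωn²/(s²+2ζωn·s+ωn²).
const=4=ωn² → ωn=2, s coeff=0.8=2ζωn → ζ=0.2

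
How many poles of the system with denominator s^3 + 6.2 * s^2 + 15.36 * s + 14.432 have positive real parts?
s^3 + 6.2*s^2 + 15.36*s + 14.432 = (s + 2.2)(s^2 + 4*s + 6.56). Poles: -2 + 1.6j, -2 - 1.6j, -2.2. RHP poles (Re>0): 0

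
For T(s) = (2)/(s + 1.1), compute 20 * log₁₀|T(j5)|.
Substitute s = j*5: T(j5) = 0.0839374 - 0.381534j.
|T(j5)| = sqrt(Re² + Im²) = 0.3907.
20*log₁₀(0.3907) = -8.16 dB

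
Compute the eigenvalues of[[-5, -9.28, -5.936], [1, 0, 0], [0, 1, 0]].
Eigenvalues solve det(λI - A) = 0.
Characteristic polynomial: λ^3 + 5*λ^2 + 9.28*λ + 5.936 = 0.
Factor: (λ + 1.4)(λ^2 + 3.6*λ + 4.24) = 0.
Roots: -1.4, -1.8 + 1j, -1.8 - 1j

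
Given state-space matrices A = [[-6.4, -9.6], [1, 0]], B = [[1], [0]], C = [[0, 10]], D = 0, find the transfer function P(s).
P(s) = C(sI - A)⁻¹B + D.
Characteristic polynomial det(sI - A) = s^2 + 6.4*s + 9.6.
Numerator from C·adj(sI-A)·B + D·det(sI-A) = 10.
P(s) = (10)/(s^2 + 6.4*s + 9.6)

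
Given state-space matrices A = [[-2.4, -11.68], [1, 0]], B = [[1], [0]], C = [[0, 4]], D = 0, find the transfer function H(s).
H(s) = C(sI - A)⁻¹B + D.
Characteristic polynomial det(sI - A) = s^2 + 2.4*s + 11.68.
Numerator from C·adj(sI-A)·B + D·det(sI-A) = 4.
H(s) = (4)/(s^2 + 2.4*s + 11.68)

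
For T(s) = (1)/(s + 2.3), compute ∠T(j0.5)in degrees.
Substitute s = j*0.5: T(j0.5) = 0.415162 - 0.0902527j.
∠T(j0.5) = atan2(Im, Re) = atan2(-0.0902527, 0.415162) = -12.26°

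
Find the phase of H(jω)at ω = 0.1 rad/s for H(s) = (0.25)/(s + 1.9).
Substitute s = j*0.1: H(j0.1) = 0.131215 - 0.00690608j.
∠H(j0.1) = atan2(Im, Re) = atan2(-0.00690608, 0.131215) = -3.01°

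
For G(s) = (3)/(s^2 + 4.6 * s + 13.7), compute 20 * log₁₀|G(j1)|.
Substitute s = j*1: G(j1) = 0.208824 - 0.0756372j.
|G(j1)| = sqrt(Re² + Im²) = 0.2221.
20*log₁₀(0.2221) = -13.07 dB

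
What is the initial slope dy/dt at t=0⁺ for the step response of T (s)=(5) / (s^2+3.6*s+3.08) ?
IVT: y'(0⁺) = lim_{s→∞} s²·Y(s) = lim_{s→∞} s·T(s).
deg(num) = 0, deg(den) = 2, relative degree = 2 ≥ 2, so s·T(s) → 0. Initial slope = 0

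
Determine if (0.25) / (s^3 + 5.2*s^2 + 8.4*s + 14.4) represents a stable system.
Denominator: s^3 + 5.2*s^2 + 8.4*s + 14.4 = (s + 4)(s^2 + 1.2*s + 3.6). Poles: -0.6 + 1.8j, -0.6 - 1.8j, -4. All Re(p)<0: Yes (stable)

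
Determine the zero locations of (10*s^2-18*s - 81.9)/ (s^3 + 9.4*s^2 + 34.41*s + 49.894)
Set numerator = 0: 10*s^2 - 18*s - 81.9 = 10*(s + 2.1)(s - 3.9) = 0 → Zeros: -2.1, 3.9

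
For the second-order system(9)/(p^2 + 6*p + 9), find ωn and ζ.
Standard form: ωn²/(p²+2ζωn·p+ωn²).
const=9=ωn² → ωn=3, p coeff=6=2ζωn → ζ=1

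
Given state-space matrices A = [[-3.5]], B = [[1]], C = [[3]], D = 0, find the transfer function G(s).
G(s) = C(sI - A)⁻¹B + D.
Characteristic polynomial det(sI - A) = s + 3.5.
Numerator from C·adj(sI-A)·B + D·det(sI-A) = 3.
G(s) = (3)/(s + 3.5)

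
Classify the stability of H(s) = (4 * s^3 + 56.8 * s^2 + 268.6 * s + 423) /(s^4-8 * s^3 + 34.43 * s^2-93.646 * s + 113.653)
Denominator: s^4 - 8*s^3 + 34.43*s^2 - 93.646*s + 113.653 = (s^2 - 2.2*s + 12.77)(s^2 - 5.8*s + 8.9). Poles: 1.1 + 3.4j, 1.1 - 3.4j, 2.9 + 0.7j, 2.9 - 0.7j. Unstable (4 pole(s) in RHP)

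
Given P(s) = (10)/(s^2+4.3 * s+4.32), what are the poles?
Set denominator = 0: s^2 + 4.3*s + 4.32 = (s + 1.6)(s + 2.7) = 0 → Poles: -1.6, -2.7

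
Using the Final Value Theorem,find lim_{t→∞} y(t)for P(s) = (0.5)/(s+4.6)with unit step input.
FVT: lim_{t→∞} y(t) = lim_{s→0} s*Y(s) where Y(s) = P(s)/s.
= lim_{s→0} P(s) = P(0) = num(0)/den(0) = 0.5/4.6 = 0.1087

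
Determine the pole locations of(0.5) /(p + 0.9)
Set denominator = 0: p + 0.9 = 0 → Poles: -0.9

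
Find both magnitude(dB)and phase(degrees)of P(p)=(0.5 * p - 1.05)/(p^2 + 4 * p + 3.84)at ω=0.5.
Substitute p = j*0.5: P(j0.5) = -0.193598 + 0.177492j.
|P| = 20*log₁₀(sqrt(Re²+Im²)) = -11.61 dB.
∠P = atan2(Im, Re) = 137.49°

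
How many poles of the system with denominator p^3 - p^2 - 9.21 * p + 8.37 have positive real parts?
p^3 - p^2 - 9.21*p + 8.37 = (p - 3.1)(p - 0.9)(p + 3). Poles: -3, 0.9, 3.1. RHP poles (Re>0): 2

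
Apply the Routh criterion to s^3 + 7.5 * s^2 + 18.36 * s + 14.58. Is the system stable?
Routh array:
s^3: [1, 18.36]; s^2: [7.5, 14.58]; s^1: [16.416]; s^0: [14.58]
First column: [1, 7.5, 16.416, 14.58]. Sign changes = 0.
Yes, stable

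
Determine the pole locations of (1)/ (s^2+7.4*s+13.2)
Set denominator = 0: s^2 + 7.4*s + 13.2 = (s + 4.4)(s + 3) = 0 → Poles: -3, -4.4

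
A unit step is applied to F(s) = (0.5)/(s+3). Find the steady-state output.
FVT: lim_{t→∞} y(t) = lim_{s→0} s*Y(s) where Y(s) = F(s)/s.
= lim_{s→0} F(s) = F(0) = num(0)/den(0) = 0.5/3 = 0.1667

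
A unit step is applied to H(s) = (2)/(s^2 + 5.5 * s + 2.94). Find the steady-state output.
FVT: lim_{t→∞} y(t) = lim_{s→0} s*Y(s) where Y(s) = H(s)/s.
= lim_{s→0} H(s) = H(0) = num(0)/den(0) = 2/2.94 = 0.6803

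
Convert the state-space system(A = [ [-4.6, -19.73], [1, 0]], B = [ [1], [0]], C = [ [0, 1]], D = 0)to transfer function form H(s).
H(s) = C(sI - A)⁻¹B + D.
Characteristic polynomial det(sI - A) = s^2 + 4.6*s + 19.73.
Numerator from C·adj(sI-A)·B + D·det(sI-A) = 1.
H(s) = (1)/(s^2 + 4.6*s + 19.73)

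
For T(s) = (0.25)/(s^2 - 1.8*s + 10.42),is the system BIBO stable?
Denominator: s^2 - 1.8*s + 10.42. Poles: 0.9 + 3.1j, 0.9 - 3.1j. All Re(p)<0: No (unstable)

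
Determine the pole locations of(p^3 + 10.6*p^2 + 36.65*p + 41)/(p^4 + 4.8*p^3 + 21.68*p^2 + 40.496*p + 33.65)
Set denominator = 0: p^4 + 4.8*p^3 + 21.68*p^2 + 40.496*p + 33.65 = (p^2 + 2.6*p + 2.5)(p^2 + 2.2*p + 13.46) = 0 → Poles: -1.1 + 3.5j, -1.1 - 3.5j, -1.3 + 0.9j, -1.3 - 0.9j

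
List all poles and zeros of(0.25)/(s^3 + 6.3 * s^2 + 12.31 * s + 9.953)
Set denominator = 0: s^3 + 6.3*s^2 + 12.31*s + 9.953 = (s + 3.7)(s^2 + 2.6*s + 2.69) = 0 → Poles: -1.3 + 1j, -1.3 - 1j, -3.7
Numerator is a nonzero constant (0.25) → Zeros: none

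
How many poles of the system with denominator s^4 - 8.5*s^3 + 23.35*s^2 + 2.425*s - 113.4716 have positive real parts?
s^4 - 8.5*s^3 + 23.35*s^2 + 2.425*s - 113.4716 = (s - 4.4)(s + 1.7)(s^2 - 5.8*s + 15.17). Poles: -1.7, 2.9 + 2.6j, 2.9 - 2.6j, 4.4. RHP poles (Re>0): 3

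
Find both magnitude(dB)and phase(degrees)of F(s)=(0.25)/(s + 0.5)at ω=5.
Substitute s = j*5: F(j5) = 0.0049505 - 0.049505j.
|F| = 20*log₁₀(sqrt(Re²+Im²)) = -26.06 dB.
∠F = atan2(Im, Re) = -84.29°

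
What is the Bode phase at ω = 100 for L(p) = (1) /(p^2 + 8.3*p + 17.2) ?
Substitute p = j*100: L(j100) = -9.94846e-05 - 8.27145e-06j.
∠L(j100) = atan2(Im, Re) = atan2(-8.27145e-06, -9.94846e-05) = -175.25°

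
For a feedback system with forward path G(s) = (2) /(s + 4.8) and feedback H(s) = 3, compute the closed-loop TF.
Closed-loop T = G/(1+GH).
Numerator: G_num * H_den = 2.
Denominator: G_den * H_den + G_num * H_num = (s + 4.8) + (6) = s + 10.8.
T(s) = (2)/(s + 10.8)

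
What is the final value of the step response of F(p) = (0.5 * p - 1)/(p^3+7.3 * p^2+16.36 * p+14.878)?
FVT: lim_{t→∞} y(t) = lim_{p→0} p*Y(p) where Y(p) = F(p)/p.
= lim_{p→0} F(p) = F(0) = num(0)/den(0) = -1/14.878 = -0.06721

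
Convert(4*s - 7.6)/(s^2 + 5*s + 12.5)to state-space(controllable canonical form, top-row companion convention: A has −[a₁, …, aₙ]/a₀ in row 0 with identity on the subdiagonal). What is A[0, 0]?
Reachable canonical form for den = s^2 + 5*s + 12.5: top row of A = -[a₁,a₂,...,aₙ]/a₀, ones on the subdiagonal, zeros elsewhere.
A = [[-5, -12.5], [1, 0]].
A[0,0] = -5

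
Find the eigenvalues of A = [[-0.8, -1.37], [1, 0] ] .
Eigenvalues solve det(λI - A) = 0.
Characteristic polynomial: λ^2 + 0.8*λ + 1.37 = 0.
Roots: -0.4 + 1.1j, -0.4 - 1.1j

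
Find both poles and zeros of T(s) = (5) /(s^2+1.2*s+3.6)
Set denominator = 0: s^2 + 1.2*s + 3.6 = 0 → Poles: -0.6 + 1.8j, -0.6 - 1.8j
Numerator is a nonzero constant (5) → Zeros: none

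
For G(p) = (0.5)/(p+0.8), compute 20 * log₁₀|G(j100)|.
Substitute p = j*100: G(j100) = 3.99974e-05 - 0.00499968j.
|G(j100)| = sqrt(Re² + Im²) = 0.005.
20*log₁₀(0.005) = -46.02 dB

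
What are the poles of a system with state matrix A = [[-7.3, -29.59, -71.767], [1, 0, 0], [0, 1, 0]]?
Eigenvalues solve det(λI - A) = 0.
Characteristic polynomial: λ^3 + 7.3*λ^2 + 29.59*λ + 71.767 = 0.
Factor: (λ + 4.3)(λ^2 + 3*λ + 16.69) = 0.
Roots: -1.5 + 3.8j, -1.5 - 3.8j, -4.3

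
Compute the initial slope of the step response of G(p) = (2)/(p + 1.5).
IVT: y'(0⁺) = lim_{p→∞} p²·Y(p) = lim_{p→∞} p·G(p).
deg(num) = 0, deg(den) = 1, relative degree = 1, so p·G(p) → (leading num)/(leading den) = 2/1 = 2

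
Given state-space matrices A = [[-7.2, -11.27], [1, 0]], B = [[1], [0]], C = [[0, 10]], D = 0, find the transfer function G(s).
G(s) = C(sI - A)⁻¹B + D.
Characteristic polynomial det(sI - A) = s^2 + 7.2*s + 11.27.
Numerator from C·adj(sI-A)·B + D·det(sI-A) = 10.
G(s) = (10)/(s^2 + 7.2*s + 11.27)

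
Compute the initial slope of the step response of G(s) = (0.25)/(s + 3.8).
IVT: y'(0⁺) = lim_{s→∞} s²·Y(s) = lim_{s→∞} s·G(s).
deg(num) = 0, deg(den) = 1, relative degree = 1, so s·G(s) → (leading num)/(leading den) = 0.25/1 = 0.25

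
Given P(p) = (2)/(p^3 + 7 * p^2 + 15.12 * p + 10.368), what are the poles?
Set denominator = 0: p^3 + 7*p^2 + 15.12*p + 10.368 = (p + 1.8)(p + 3.6)(p + 1.6) = 0 → Poles: -1.6, -1.8, -3.6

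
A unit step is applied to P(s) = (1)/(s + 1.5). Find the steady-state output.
FVT: lim_{t→∞} y(t) = lim_{s→0} s*Y(s) where Y(s) = P(s)/s.
= lim_{s→0} P(s) = P(0) = num(0)/den(0) = 1/1.5 = 0.6667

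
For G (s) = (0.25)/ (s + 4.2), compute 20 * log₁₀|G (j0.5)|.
Substitute s = j*0.5: G(j0.5) = 0.058692 - 0.00698714j.
|G(j0.5)| = sqrt(Re² + Im²) = 0.05911.
20*log₁₀(0.05911) = -24.57 dB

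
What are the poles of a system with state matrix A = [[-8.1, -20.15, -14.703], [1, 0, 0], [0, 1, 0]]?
Eigenvalues solve det(λI - A) = 0.
Characteristic polynomial: λ^3 + 8.1*λ^2 + 20.15*λ + 14.703 = 0.
Factor: (λ + 1.3)(λ + 3.9)(λ + 2.9) = 0.
Roots: -1.3, -2.9, -3.9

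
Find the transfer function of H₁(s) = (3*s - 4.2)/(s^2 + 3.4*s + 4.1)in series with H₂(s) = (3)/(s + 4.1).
Series: H = H₁ · H₂ = (n₁·n₂)/(d₁·d₂).
Num: n₁·n₂ = 9*s - 12.6. Den: d₁·d₂ = s^3 + 7.5*s^2 + 18.04*s + 16.81.
H(s) = (9*s - 12.6)/(s^3 + 7.5*s^2 + 18.04*s + 16.81)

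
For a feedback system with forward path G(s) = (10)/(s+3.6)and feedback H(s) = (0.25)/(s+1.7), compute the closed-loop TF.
Closed-loop T = G/(1+GH).
Numerator: G_num * H_den = 10*s + 17.
Denominator: G_den * H_den + G_num * H_num = (s^2 + 5.3*s + 6.12) + (2.5) = s^2 + 5.3*s + 8.62.
T(s) = (10*s + 17)/(s^2 + 5.3*s + 8.62)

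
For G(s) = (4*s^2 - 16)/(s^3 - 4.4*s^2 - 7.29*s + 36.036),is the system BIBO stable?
Denominator: s^3 - 4.4*s^2 - 7.29*s + 36.036 = (s - 3.9)(s + 2.8)(s - 3.3). Poles: -2.8, 3.3, 3.9. All Re(p)<0: No (unstable)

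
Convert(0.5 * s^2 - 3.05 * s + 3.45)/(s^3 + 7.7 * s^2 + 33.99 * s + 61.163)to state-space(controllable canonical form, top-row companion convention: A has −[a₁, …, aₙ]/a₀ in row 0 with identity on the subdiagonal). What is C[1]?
Reachable canonical form: C = numerator coefficients (right-aligned, zero-padded to length n).
num = 0.5*s^2 - 3.05*s + 3.45, C = [[0.5, -3.05, 3.45]].
C[1] = -3.05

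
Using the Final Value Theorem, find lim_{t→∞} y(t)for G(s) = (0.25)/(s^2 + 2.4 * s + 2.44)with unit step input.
FVT: lim_{t→∞} y(t) = lim_{s→0} s*Y(s) where Y(s) = G(s)/s.
= lim_{s→0} G(s) = G(0) = num(0)/den(0) = 0.25/2.44 = 0.1025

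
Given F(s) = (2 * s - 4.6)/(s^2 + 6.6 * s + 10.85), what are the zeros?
Set numerator = 0: 2*s - 4.6 = 0 → Zeros: 2.3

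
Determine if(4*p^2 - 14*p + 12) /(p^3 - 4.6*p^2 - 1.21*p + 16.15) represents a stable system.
Denominator: p^3 - 4.6*p^2 - 1.21*p + 16.15 = (p - 2.5)(p + 1.7)(p - 3.8). Poles: -1.7, 2.5, 3.8. All Re(p)<0: No (unstable)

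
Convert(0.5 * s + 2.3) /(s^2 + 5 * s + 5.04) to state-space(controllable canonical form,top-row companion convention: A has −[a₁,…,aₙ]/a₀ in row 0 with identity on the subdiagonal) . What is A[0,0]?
Reachable canonical form for den = s^2 + 5*s + 5.04: top row of A = -[a₁,a₂,...,aₙ]/a₀, ones on the subdiagonal, zeros elsewhere.
A = [[-5, -5.04], [1, 0]].
A[0,0] = -5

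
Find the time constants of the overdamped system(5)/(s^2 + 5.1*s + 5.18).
Overdamped: real poles at -3.7, -1.4. τ = -1/pole → τ₁ = 0.2703, τ₂ = 0.7143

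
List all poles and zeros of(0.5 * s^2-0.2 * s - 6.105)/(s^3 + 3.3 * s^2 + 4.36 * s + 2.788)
Set denominator = 0: s^3 + 3.3*s^2 + 4.36*s + 2.788 = (s + 1.7)(s^2 + 1.6*s + 1.64) = 0 → Poles: -0.8 + 1j, -0.8 - 1j, -1.7
Set numerator = 0: 0.5*s^2 - 0.2*s - 6.105 = 0.5*(s + 3.3)(s - 3.7) = 0 → Zeros: -3.3, 3.7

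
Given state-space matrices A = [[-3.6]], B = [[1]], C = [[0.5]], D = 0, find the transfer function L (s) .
L(s) = C(sI - A)⁻¹B + D.
Characteristic polynomial det(sI - A) = s + 3.6.
Numerator from C·adj(sI-A)·B + D·det(sI-A) = 0.5.
L(s) = (0.5)/(s + 3.6)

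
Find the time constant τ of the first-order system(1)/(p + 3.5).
First-order system: τ = -1/pole. Pole = -3.5. τ = -1/(-3.5) = 0.2857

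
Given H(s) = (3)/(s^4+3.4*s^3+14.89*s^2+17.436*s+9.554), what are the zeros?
Numerator is a nonzero constant (3) → Zeros: none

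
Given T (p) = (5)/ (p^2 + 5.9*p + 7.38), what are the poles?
Set denominator = 0: p^2 + 5.9*p + 7.38 = (p + 4.1)(p + 1.8) = 0 → Poles: -1.8, -4.1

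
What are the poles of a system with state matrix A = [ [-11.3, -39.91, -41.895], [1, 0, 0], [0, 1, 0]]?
Eigenvalues solve det(λI - A) = 0.
Characteristic polynomial: λ^3 + 11.3*λ^2 + 39.91*λ + 41.895 = 0.
Factor: (λ + 4.5)(λ + 4.9)(λ + 1.9) = 0.
Roots: -1.9, -4.5, -4.9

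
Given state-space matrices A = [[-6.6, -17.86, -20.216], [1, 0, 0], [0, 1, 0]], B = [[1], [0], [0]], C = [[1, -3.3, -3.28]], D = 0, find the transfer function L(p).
L(p) = C(pI - A)⁻¹B + D.
Characteristic polynomial det(pI - A) = p^3 + 6.6*p^2 + 17.86*p + 20.216.
Numerator from C·adj(pI-A)·B + D·det(pI-A) = p^2 - 3.3*p - 3.28.
L(p) = (p^2 - 3.3*p - 3.28)/(p^3 + 6.6*p^2 + 17.86*p + 20.216)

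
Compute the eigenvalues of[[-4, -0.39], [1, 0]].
Eigenvalues solve det(λI - A) = 0.
Characteristic polynomial: λ^2 + 4*λ + 0.39 = 0.
Factor: (λ + 0.1)(λ + 3.9) = 0.
Roots: -0.1, -3.9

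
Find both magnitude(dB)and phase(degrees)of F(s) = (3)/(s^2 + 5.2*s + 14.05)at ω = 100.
Substitute s = j*100: F(j100) = -0.00029961 - 1.56016e-05j.
|F| = 20*log₁₀(sqrt(Re²+Im²)) = -70.46 dB.
∠F = atan2(Im, Re) = -177.02°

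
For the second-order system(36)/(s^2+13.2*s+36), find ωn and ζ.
Standard form: ωn²/(s²+2ζωn·s+ωn²).
const=36=ωn² → ωn=6, s coeff=13.2=2ζωn → ζ=1.1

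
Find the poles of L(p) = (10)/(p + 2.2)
Set denominator = 0: p + 2.2 = 0 → Poles: -2.2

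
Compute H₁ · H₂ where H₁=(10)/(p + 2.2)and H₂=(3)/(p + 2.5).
Series: H = H₁ · H₂ = (n₁·n₂)/(d₁·d₂).
Num: n₁·n₂ = 30. Den: d₁·d₂ = p^2 + 4.7*p + 5.5.
H(p) = (30)/(p^2 + 4.7*p + 5.5)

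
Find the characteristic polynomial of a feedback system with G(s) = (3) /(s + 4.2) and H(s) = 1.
Characteristic poly = G_den * H_den + G_num * H_num = (s + 4.2) + (3) = s + 7.2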